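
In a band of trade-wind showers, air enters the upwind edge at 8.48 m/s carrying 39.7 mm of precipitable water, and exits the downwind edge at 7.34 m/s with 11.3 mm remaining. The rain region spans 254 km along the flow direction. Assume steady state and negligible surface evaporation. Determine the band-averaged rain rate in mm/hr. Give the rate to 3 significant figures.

R ≈ 3.60 mm/hr

Column moisture flux per unit crosswind length is F = V × PW.
Inflow: F_in = 8.48 × 39.7 = 336.656 mm·m/s
Outflow: F_out = 7.34 × 11.3 = 82.942 mm·m/s
Steady-state rate R = (F_in − F_out)/L = (336.656 − 82.942) / 254000 m = 9.989e-04 mm/s.
R = 9.989e-04 × 3600 = 3.60 mm/hr.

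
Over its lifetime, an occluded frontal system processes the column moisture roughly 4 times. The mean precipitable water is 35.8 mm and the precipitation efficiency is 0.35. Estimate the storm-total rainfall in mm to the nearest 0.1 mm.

rainfall ≈ 50.1 mm

Each cycle deposits ε × PW = 0.35 × 35.8 = 12.53 mm.
Over 4 cycles: 4 × 12.53 = 50.1 mm.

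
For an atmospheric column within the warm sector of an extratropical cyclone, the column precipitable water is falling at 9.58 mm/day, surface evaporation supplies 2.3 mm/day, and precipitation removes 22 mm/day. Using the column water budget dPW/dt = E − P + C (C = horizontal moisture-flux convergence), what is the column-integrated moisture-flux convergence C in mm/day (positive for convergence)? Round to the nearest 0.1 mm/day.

C ≈ 10.1 mm/day

dPW/dt = -9.58 mm/day.
C = dPW/dt − E + P = (-9.58) − 2.3 + 22 = 10.1 mm/day.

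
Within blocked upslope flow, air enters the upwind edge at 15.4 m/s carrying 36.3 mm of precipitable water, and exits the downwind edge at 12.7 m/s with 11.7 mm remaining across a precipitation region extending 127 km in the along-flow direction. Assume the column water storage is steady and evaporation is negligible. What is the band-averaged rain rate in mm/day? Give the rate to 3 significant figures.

Column moisture flux per unit crosswind length is F = V × PW.
Inflow: F_in = 15.4 × 36.3 = 559.02 mm·m/s
Outflow: F_out = 12.7 × 11.7 = 148.59 mm·m/s
Steady-state rate R = (F_in − F_out)/L = (559.02 − 148.59) / 127000 m = 3.232e-03 mm/s.
R = 3.232e-03 × 3600 × 24 = 279 mm/day.

R ≈ 279 mm/day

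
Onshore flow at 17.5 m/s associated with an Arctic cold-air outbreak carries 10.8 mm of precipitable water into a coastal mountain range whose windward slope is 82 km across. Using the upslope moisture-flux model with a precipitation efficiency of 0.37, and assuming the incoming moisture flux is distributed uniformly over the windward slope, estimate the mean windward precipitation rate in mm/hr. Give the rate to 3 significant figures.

Incoming column moisture flux per unit ridge length: F = V × PW = 17.5 × 10.8 = 189 mm·m/s.
Spread over the 82 km slope with efficiency ε = 0.37: R = ε·F/W = 0.37 × 189 / 82000 m = 8.528e-04 mm/s.
R = 8.528e-04 × 3600 = 3.07 mm/hr.

R ≈ 3.07 mm/hr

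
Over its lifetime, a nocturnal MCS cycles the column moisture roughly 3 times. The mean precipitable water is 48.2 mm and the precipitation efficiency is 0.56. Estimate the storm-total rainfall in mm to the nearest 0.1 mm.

Each cycle deposits ε × PW = 0.56 × 48.2 = 26.992 mm.
Over 3 cycles: 3 × 26.992 = 81.0 mm.

rainfall ≈ 81.0 mm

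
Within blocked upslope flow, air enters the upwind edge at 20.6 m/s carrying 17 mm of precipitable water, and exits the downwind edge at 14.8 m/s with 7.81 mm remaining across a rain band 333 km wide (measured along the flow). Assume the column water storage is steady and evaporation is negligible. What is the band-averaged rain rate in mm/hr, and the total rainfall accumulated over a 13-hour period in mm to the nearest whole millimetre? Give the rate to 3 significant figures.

Column moisture flux per unit crosswind length is F = V × PW.
Inflow: F_in = 20.6 × 17 = 350.2 mm·m/s
Outflow: F_out = 14.8 × 7.81 = 115.588 mm·m/s
Steady-state rate R = (F_in − F_out)/L = (350.2 − 115.588) / 333000 m = 7.045e-04 mm/s.
R = 7.045e-04 × 3600 = 2.54 mm/hr.
Over 13 h: total = 2.54 × 13 = 33.02 ≈ 33 mm.

R ≈ 2.54 mm/hr; total ≈ 33 mm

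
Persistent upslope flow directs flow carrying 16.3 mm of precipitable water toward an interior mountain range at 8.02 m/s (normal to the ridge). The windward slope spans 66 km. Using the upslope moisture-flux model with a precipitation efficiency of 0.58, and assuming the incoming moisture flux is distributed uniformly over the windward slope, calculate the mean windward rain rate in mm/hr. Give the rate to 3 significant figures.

Incoming column moisture flux per unit ridge length: F = V × PW = 8.02 × 16.3 = 130.726 mm·m/s.
Spread over the 66 km slope with efficiency ε = 0.58: R = ε·F/W = 0.58 × 130.726 / 66000 m = 1.149e-03 mm/s.
R = 1.149e-03 × 3600 = 4.14 mm/hr.

R ≈ 4.14 mm/hr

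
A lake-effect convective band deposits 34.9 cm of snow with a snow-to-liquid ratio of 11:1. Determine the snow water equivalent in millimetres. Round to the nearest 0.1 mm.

SWE ≈ 31.7 mm

SWE = snow depth / ratio = 34.9 cm / 11 = 3.173 cm = 31.7 mm.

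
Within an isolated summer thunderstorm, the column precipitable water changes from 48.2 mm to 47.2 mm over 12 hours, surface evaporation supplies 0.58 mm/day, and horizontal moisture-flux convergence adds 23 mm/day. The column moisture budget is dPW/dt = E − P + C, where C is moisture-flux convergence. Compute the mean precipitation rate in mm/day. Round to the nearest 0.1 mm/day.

P ≈ 25.6 mm/day

dPW/dt = (47.2 − 48.2) mm / (12/24 day) = -2.000 mm/day.
P = E + C − dPW/dt = 0.58 + (23) − (-2.000) = 25.6 mm/day.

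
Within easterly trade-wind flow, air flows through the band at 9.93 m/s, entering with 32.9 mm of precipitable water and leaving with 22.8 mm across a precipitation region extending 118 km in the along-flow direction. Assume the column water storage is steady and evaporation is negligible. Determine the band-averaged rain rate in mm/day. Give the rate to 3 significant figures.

R ≈ 73.4 mm/day

Column moisture flux per unit crosswind length is F = V × PW.
Inflow: F_in = 9.93 × 32.9 = 326.697 mm·m/s
Outflow: F_out = 9.93 × 22.8 = 226.404 mm·m/s
Steady-state rate R = (F_in − F_out)/L = (326.697 − 226.404) / 118000 m = 8.499e-04 mm/s.
R = 8.499e-04 × 3600 × 24 = 73.4 mm/day.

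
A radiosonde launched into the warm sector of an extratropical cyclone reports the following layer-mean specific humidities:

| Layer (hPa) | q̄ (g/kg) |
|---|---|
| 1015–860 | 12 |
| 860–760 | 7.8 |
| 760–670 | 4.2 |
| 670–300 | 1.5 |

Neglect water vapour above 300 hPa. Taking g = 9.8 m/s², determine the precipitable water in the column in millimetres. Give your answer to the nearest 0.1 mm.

PW ≈ 36.5 mm

Precipitable water is the column-integrated vapour mass per unit area: PW = (1/g) Σ q̄ Δp, with q in kg/kg and Δp in Pa (1 kg/m² of water = 1 mm).
Layer 1015–860 hPa: Δp = 155 hPa = 15500 Pa, q̄ = 0.012 kg/kg → 0.012 × 15500 / 9.8 = 18.98 mm
Layer 860–760 hPa: Δp = 100 hPa = 10000 Pa, q̄ = 0.0078 kg/kg → 0.0078 × 10000 / 9.8 = 7.96 mm
Layer 760–670 hPa: Δp = 90 hPa = 9000 Pa, q̄ = 0.0042 kg/kg → 0.0042 × 9000 / 9.8 = 3.86 mm
Layer 670–300 hPa: Δp = 370 hPa = 37000 Pa, q̄ = 0.0015 kg/kg → 0.0015 × 37000 / 9.8 = 5.66 mm
PW = 18.98 + 7.96 + 3.86 + 5.66 = 36.46 ≈ 36.5 mm.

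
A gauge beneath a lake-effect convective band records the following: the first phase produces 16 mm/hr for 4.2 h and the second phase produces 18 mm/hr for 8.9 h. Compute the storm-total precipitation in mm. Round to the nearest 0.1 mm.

Total = Σ Rᵢ Δtᵢ = 16 × 4.2 + 18 × 8.9
      = 67.2 + 160.2 = 227.4 mm.

total ≈ 227.4 mm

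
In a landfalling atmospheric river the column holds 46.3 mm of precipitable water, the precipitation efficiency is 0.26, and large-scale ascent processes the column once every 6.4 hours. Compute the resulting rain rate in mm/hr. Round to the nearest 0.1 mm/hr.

Each overturning extracts ε × PW = 0.26 × 46.3 = 12.038 mm.
Rate = ε·PW / τ = 12.038 / 6.4 h = 1.9 mm/hr.

R ≈ 1.9 mm/hr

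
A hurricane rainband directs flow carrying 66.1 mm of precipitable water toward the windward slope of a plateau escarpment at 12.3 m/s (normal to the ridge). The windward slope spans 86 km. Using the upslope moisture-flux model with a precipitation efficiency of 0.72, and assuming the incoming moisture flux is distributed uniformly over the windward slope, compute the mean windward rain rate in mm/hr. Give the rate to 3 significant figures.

R ≈ 24.5 mm/hr

Incoming column moisture flux per unit ridge length: F = V × PW = 12.3 × 66.1 = 813.03 mm·m/s.
Spread over the 86 km slope with efficiency ε = 0.72: R = ε·F/W = 0.72 × 813.03 / 86000 m = 6.807e-03 mm/s.
R = 6.807e-03 × 3600 = 24.5 mm/hr.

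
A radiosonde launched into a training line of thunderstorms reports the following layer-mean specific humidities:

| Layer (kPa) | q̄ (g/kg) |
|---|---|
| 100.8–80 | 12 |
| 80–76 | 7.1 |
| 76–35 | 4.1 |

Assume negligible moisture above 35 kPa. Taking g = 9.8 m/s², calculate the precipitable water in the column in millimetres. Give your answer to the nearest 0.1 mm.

Precipitable water is the column-integrated vapour mass per unit area: PW = (1/g) Σ q̄ Δp, with q in kg/kg and Δp in Pa (1 kg/m² of water = 1 mm).
Layer 100.8–80 kPa: Δp = 208 hPa = 20800 Pa, q̄ = 0.012 kg/kg → 0.012 × 20800 / 9.8 = 25.47 mm
Layer 80–76 kPa: Δp = 40 hPa = 4000 Pa, q̄ = 0.0071 kg/kg → 0.0071 × 4000 / 9.8 = 2.90 mm
Layer 76–35 kPa: Δp = 410 hPa = 41000 Pa, q̄ = 0.0041 kg/kg → 0.0041 × 41000 / 9.8 = 17.15 mm
PW = 25.47 + 2.90 + 17.15 = 45.52 ≈ 45.5 mm.

PW ≈ 45.5 mm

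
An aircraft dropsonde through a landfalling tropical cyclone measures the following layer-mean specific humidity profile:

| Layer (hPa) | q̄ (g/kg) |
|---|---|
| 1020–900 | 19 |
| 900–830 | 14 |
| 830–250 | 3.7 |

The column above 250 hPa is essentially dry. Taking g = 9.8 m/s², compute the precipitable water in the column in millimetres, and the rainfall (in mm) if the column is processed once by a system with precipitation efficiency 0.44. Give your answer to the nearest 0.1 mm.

Precipitable water is the column-integrated vapour mass per unit area: PW = (1/g) Σ q̄ Δp, with q in kg/kg and Δp in Pa (1 kg/m² of water = 1 mm).
Layer 1020–900 hPa: Δp = 120 hPa = 12000 Pa, q̄ = 0.019 kg/kg → 0.019 × 12000 / 9.8 = 23.27 mm
Layer 900–830 hPa: Δp = 70 hPa = 7000 Pa, q̄ = 0.014 kg/kg → 0.014 × 7000 / 9.8 = 10.00 mm
Layer 830–250 hPa: Δp = 580 hPa = 58000 Pa, q̄ = 0.0037 kg/kg → 0.0037 × 58000 / 9.8 = 21.90 mm
PW = 23.27 + 10.00 + 21.90 = 55.17 ≈ 55.2 mm.
Rainfall = ε × PW = 0.44 × 55.2 = 24.3 mm.

PW ≈ 55.2 mm; rainfall ≈ 24.3 mm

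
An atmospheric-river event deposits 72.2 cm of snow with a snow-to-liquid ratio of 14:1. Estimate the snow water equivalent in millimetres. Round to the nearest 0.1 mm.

SWE ≈ 51.6 mm

SWE = snow depth / ratio = 72.2 cm / 14 = 5.157 cm = 51.6 mm.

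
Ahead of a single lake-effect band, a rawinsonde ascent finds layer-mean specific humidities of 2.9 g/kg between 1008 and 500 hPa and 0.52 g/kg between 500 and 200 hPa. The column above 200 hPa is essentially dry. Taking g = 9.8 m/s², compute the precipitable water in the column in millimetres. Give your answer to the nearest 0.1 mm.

PW ≈ 16.6 mm

Precipitable water is the column-integrated vapour mass per unit area: PW = (1/g) Σ q̄ Δp, with q in kg/kg and Δp in Pa (1 kg/m² of water = 1 mm).
Layer 1008–500 hPa: Δp = 508 hPa = 50800 Pa, q̄ = 0.0029 kg/kg → 0.0029 × 50800 / 9.8 = 15.03 mm
Layer 500–200 hPa: Δp = 300 hPa = 30000 Pa, q̄ = 0.00052 kg/kg → 0.00052 × 30000 / 9.8 = 1.59 mm
PW = 15.03 + 1.59 = 16.62 ≈ 16.6 mm.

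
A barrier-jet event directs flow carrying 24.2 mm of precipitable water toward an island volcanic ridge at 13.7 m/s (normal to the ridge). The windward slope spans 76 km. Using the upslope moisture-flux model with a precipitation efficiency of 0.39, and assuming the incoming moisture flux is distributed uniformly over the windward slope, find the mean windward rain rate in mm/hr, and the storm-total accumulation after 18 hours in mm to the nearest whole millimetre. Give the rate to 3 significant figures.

R ≈ 6.12 mm/hr; total ≈ 110 mm

Incoming column moisture flux per unit ridge length: F = V × PW = 13.7 × 24.2 = 331.54 mm·m/s.
Spread over the 76 km slope with efficiency ε = 0.39: R = ε·F/W = 0.39 × 331.54 / 76000 m = 1.701e-03 mm/s.
R = 1.701e-03 × 3600 = 6.12 mm/hr.
Over 18 h: total = 6.12 × 18 = 110.16 ≈ 110 mm.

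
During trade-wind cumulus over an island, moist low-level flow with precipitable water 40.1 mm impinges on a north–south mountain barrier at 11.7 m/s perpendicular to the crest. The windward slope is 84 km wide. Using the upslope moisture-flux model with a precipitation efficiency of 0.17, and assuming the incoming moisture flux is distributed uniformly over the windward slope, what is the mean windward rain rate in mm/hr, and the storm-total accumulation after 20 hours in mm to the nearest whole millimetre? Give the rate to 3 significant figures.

Incoming column moisture flux per unit ridge length: F = V × PW = 11.7 × 40.1 = 469.17 mm·m/s.
Spread over the 84 km slope with efficiency ε = 0.17: R = ε·F/W = 0.17 × 469.17 / 84000 m = 9.495e-04 mm/s.
R = 9.495e-04 × 3600 = 3.42 mm/hr.
Over 20 h: total = 3.42 × 20 = 68.4 ≈ 68 mm.

R ≈ 3.42 mm/hr; total ≈ 68 mm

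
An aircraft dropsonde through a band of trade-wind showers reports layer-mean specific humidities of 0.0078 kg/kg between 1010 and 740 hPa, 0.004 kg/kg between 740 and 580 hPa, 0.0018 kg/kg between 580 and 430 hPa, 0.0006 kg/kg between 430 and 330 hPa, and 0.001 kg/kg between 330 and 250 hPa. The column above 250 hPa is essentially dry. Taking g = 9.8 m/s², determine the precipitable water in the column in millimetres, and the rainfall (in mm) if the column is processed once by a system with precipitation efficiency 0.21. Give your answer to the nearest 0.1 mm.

PW ≈ 32.2 mm; rainfall ≈ 6.8 mm

Precipitable water is the column-integrated vapour mass per unit area: PW = (1/g) Σ q̄ Δp, with q in kg/kg and Δp in Pa (1 kg/m² of water = 1 mm).
Layer 1010–740 hPa: Δp = 270 hPa = 27000 Pa, q̄ = 0.0078 kg/kg → 0.0078 × 27000 / 9.8 = 21.49 mm
Layer 740–580 hPa: Δp = 160 hPa = 16000 Pa, q̄ = 0.004 kg/kg → 0.004 × 16000 / 9.8 = 6.53 mm
Layer 580–430 hPa: Δp = 150 hPa = 15000 Pa, q̄ = 0.0018 kg/kg → 0.0018 × 15000 / 9.8 = 2.76 mm
Layer 430–330 hPa: Δp = 100 hPa = 10000 Pa, q̄ = 0.0006 kg/kg → 0.0006 × 10000 / 9.8 = 0.61 mm
Layer 330–250 hPa: Δp = 80 hPa = 8000 Pa, q̄ = 0.001 kg/kg → 0.001 × 8000 / 9.8 = 0.82 mm
PW = 21.49 + 6.53 + 2.76 + 0.61 + 0.82 = 32.21 ≈ 32.2 mm.
Rainfall = ε × PW = 0.21 × 32.2 = 6.8 mm.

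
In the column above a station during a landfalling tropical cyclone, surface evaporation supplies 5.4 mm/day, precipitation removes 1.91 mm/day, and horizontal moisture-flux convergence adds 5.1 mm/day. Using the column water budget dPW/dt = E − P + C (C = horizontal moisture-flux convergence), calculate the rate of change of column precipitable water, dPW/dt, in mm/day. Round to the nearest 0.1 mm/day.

dPW/dt = E − P + C = 5.4 − 1.91 + (5.1) = 8.6 mm/day.

dPW/dt ≈ 8.6 mm/day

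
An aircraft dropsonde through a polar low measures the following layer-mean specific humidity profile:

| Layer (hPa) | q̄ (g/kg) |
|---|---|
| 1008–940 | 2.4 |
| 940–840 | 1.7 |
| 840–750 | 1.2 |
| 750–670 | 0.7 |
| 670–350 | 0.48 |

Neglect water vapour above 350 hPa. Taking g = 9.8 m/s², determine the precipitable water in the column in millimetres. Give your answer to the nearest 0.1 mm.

PW ≈ 6.6 mm

Precipitable water is the column-integrated vapour mass per unit area: PW = (1/g) Σ q̄ Δp, with q in kg/kg and Δp in Pa (1 kg/m² of water = 1 mm).
Layer 1008–940 hPa: Δp = 68 hPa = 6800 Pa, q̄ = 0.0024 kg/kg → 0.0024 × 6800 / 9.8 = 1.67 mm
Layer 940–840 hPa: Δp = 100 hPa = 10000 Pa, q̄ = 0.0017 kg/kg → 0.0017 × 10000 / 9.8 = 1.73 mm
Layer 840–750 hPa: Δp = 90 hPa = 9000 Pa, q̄ = 0.0012 kg/kg → 0.0012 × 9000 / 9.8 = 1.10 mm
Layer 750–670 hPa: Δp = 80 hPa = 8000 Pa, q̄ = 0.0007 kg/kg → 0.0007 × 8000 / 9.8 = 0.57 mm
Layer 670–350 hPa: Δp = 320 hPa = 32000 Pa, q̄ = 0.00048 kg/kg → 0.00048 × 32000 / 9.8 = 1.57 mm
PW = 1.67 + 1.73 + 1.10 + 0.57 + 1.57 = 6.64 ≈ 6.6 mm.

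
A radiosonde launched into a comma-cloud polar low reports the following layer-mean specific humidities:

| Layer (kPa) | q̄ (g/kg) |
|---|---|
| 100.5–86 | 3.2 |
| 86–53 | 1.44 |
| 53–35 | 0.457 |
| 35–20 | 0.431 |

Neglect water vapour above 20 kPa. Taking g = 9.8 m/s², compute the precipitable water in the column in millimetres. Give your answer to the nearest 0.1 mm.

Precipitable water is the column-integrated vapour mass per unit area: PW = (1/g) Σ q̄ Δp, with q in kg/kg and Δp in Pa (1 kg/m² of water = 1 mm).
Layer 100.5–86 kPa: Δp = 145 hPa = 14500 Pa, q̄ = 0.0032 kg/kg → 0.0032 × 14500 / 9.8 = 4.73 mm
Layer 86–53 kPa: Δp = 330 hPa = 33000 Pa, q̄ = 0.00144 kg/kg → 0.00144 × 33000 / 9.8 = 4.85 mm
Layer 53–35 kPa: Δp = 180 hPa = 18000 Pa, q̄ = 0.000457 kg/kg → 0.000457 × 18000 / 9.8 = 0.84 mm
Layer 35–20 kPa: Δp = 150 hPa = 15000 Pa, q̄ = 0.000431 kg/kg → 0.000431 × 15000 / 9.8 = 0.66 mm
PW = 4.73 + 4.85 + 0.84 + 0.66 = 11.08 ≈ 11.1 mm.

PW ≈ 11.1 mm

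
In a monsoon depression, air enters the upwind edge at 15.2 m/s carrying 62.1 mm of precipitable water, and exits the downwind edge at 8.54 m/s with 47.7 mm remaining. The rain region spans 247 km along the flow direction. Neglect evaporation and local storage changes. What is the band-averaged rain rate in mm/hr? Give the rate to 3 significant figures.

Column moisture flux per unit crosswind length is F = V × PW.
Inflow: F_in = 15.2 × 62.1 = 943.92 mm·m/s
Outflow: F_out = 8.54 × 47.7 = 407.358 mm·m/s
Steady-state rate R = (F_in − F_out)/L = (943.92 − 407.358) / 247000 m = 2.172e-03 mm/s.
R = 2.172e-03 × 3600 = 7.82 mm/hr.

R ≈ 7.82 mm/hr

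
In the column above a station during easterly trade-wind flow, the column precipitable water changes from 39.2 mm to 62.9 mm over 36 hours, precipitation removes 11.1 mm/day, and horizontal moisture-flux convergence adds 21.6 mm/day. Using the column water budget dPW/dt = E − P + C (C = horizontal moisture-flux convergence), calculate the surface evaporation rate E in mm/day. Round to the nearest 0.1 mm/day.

E ≈ 5.3 mm/day

dPW/dt = (62.9 − 39.2) mm / (36/24 day) = +15.800 mm/day.
E = dPW/dt + P − C = (+15.800) + 11.1 − (21.6) = 5.3 mm/day.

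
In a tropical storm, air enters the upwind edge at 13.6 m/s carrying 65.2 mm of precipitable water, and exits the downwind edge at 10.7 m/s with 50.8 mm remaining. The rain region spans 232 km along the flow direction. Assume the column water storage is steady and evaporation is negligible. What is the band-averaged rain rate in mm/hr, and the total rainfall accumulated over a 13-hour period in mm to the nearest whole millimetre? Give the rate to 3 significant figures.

R ≈ 5.32 mm/hr; total ≈ 69 mm

Column moisture flux per unit crosswind length is F = V × PW.
Inflow: F_in = 13.6 × 65.2 = 886.72 mm·m/s
Outflow: F_out = 10.7 × 50.8 = 543.56 mm·m/s
Steady-state rate R = (F_in − F_out)/L = (886.72 − 543.56) / 232000 m = 1.479e-03 mm/s.
R = 1.479e-03 × 3600 = 5.32 mm/hr.
Over 13 h: total = 5.32 × 13 = 69.16 ≈ 69 mm.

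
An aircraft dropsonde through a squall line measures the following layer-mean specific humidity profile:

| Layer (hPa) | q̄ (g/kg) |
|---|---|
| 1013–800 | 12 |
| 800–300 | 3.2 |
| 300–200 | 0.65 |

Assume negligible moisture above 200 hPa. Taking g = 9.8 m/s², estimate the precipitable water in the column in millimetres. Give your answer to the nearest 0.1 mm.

Precipitable water is the column-integrated vapour mass per unit area: PW = (1/g) Σ q̄ Δp, with q in kg/kg and Δp in Pa (1 kg/m² of water = 1 mm).
Layer 1013–800 hPa: Δp = 213 hPa = 21300 Pa, q̄ = 0.012 kg/kg → 0.012 × 21300 / 9.8 = 26.08 mm
Layer 800–300 hPa: Δp = 500 hPa = 50000 Pa, q̄ = 0.0032 kg/kg → 0.0032 × 50000 / 9.8 = 16.33 mm
Layer 300–200 hPa: Δp = 100 hPa = 10000 Pa, q̄ = 0.00065 kg/kg → 0.00065 × 10000 / 9.8 = 0.66 mm
PW = 26.08 + 16.33 + 0.66 = 43.07 ≈ 43.1 mm.

PW ≈ 43.1 mm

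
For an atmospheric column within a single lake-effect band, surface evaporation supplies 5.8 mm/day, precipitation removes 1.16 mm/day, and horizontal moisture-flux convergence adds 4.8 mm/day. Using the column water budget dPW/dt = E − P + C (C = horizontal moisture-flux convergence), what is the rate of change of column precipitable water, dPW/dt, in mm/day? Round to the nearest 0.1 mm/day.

dPW/dt = E − P + C = 5.8 − 1.16 + (4.8) = 9.4 mm/day.

dPW/dt ≈ 9.4 mm/day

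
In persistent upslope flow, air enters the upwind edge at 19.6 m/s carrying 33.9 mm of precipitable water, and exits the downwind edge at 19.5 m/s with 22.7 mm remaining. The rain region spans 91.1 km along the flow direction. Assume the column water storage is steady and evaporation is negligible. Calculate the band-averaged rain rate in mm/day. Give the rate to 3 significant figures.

Column moisture flux per unit crosswind length is F = V × PW.
Inflow: F_in = 19.6 × 33.9 = 664.44 mm·m/s
Outflow: F_out = 19.5 × 22.7 = 442.65 mm·m/s
Steady-state rate R = (F_in − F_out)/L = (664.44 − 442.65) / 91100 m = 2.435e-03 mm/s.
R = 2.435e-03 × 3600 × 24 = 210 mm/day.

R ≈ 210 mm/day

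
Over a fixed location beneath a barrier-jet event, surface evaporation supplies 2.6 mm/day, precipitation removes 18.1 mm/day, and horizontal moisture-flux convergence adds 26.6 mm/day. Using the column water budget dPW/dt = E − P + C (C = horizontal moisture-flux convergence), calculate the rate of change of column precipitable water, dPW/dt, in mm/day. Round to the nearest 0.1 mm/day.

dPW/dt ≈ 11.1 mm/day

dPW/dt = E − P + C = 2.6 − 18.1 + (26.6) = 11.1 mm/day.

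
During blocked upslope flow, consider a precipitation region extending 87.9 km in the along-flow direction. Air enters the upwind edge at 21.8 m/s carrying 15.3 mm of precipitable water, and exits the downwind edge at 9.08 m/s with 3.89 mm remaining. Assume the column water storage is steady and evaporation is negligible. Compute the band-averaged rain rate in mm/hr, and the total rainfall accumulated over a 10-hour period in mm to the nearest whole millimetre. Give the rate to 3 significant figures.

Column moisture flux per unit crosswind length is F = V × PW.
Inflow: F_in = 21.8 × 15.3 = 333.54 mm·m/s
Outflow: F_out = 9.08 × 3.89 = 35.3212 mm·m/s
Steady-state rate R = (F_in − F_out)/L = (333.54 − 35.3212) / 87900 m = 3.393e-03 mm/s.
R = 3.393e-03 × 3600 = 12.2 mm/hr.
Over 10 h: total = 12.2 × 10 = 122 mm.

R ≈ 12.2 mm/hr; total ≈ 122 mm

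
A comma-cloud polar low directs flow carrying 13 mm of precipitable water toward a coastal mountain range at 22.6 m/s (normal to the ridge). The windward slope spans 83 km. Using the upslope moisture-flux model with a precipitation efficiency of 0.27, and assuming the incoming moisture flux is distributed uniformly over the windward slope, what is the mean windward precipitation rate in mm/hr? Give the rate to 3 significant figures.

Incoming column moisture flux per unit ridge length: F = V × PW = 22.6 × 13 = 293.8 mm·m/s.
Spread over the 83 km slope with efficiency ε = 0.27: R = ε·F/W = 0.27 × 293.8 / 83000 m = 9.557e-04 mm/s.
R = 9.557e-04 × 3600 = 3.44 mm/hr.

R ≈ 3.44 mm/hr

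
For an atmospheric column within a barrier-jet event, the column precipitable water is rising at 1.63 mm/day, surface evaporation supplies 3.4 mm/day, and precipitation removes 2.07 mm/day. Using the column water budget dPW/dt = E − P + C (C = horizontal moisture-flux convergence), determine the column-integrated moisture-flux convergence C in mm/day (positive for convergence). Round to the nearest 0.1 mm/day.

C ≈ 0.3 mm/day

dPW/dt = +1.63 mm/day.
C = dPW/dt − E + P = (+1.63) − 3.4 + 2.07 = 0.3 mm/day.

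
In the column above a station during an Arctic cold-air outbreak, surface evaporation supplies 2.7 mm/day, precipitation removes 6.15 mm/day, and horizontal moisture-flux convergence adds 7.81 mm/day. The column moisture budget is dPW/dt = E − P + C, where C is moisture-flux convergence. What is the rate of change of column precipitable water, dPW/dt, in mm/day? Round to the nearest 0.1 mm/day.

dPW/dt = E − P + C = 2.7 − 6.15 + (7.81) = 4.4 mm/day.

dPW/dt ≈ 4.4 mm/day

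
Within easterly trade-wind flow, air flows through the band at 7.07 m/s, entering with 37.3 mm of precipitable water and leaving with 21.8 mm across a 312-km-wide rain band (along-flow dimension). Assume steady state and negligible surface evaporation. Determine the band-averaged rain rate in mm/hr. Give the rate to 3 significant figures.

Column moisture flux per unit crosswind length is F = V × PW.
Inflow: F_in = 7.07 × 37.3 = 263.711 mm·m/s
Outflow: F_out = 7.07 × 21.8 = 154.126 mm·m/s
Steady-state rate R = (F_in − F_out)/L = (263.711 − 154.126) / 312000 m = 3.512e-04 mm/s.
R = 3.512e-04 × 3600 = 1.26 mm/hr.

R ≈ 1.26 mm/hr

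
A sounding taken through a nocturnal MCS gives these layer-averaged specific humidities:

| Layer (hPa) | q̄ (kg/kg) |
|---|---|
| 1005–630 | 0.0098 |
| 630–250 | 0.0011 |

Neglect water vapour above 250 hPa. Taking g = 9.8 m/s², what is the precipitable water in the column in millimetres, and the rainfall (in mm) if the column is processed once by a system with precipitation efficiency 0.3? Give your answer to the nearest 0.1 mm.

Precipitable water is the column-integrated vapour mass per unit area: PW = (1/g) Σ q̄ Δp, with q in kg/kg and Δp in Pa (1 kg/m² of water = 1 mm).
Layer 1005–630 hPa: Δp = 375 hPa = 37500 Pa, q̄ = 0.0098 kg/kg → 0.0098 × 37500 / 9.8 = 37.50 mm
Layer 630–250 hPa: Δp = 380 hPa = 38000 Pa, q̄ = 0.0011 kg/kg → 0.0011 × 38000 / 9.8 = 4.27 mm
PW = 37.50 + 4.27 = 41.77 ≈ 41.8 mm.
Rainfall = ε × PW = 0.3 × 41.8 = 12.5 mm.

PW ≈ 41.8 mm; rainfall ≈ 12.5 mm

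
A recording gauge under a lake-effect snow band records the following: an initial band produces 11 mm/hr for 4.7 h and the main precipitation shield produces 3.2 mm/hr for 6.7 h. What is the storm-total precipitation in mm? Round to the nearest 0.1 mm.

total ≈ 73.1 mm

Total = Σ Rᵢ Δtᵢ = 11 × 4.7 + 3.2 × 6.7
      = 51.7 + 21.44 = 73.1 mm.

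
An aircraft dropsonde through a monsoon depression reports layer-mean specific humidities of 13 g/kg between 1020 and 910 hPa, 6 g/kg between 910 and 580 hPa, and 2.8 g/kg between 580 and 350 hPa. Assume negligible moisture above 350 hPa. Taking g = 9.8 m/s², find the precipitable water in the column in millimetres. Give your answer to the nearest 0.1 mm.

Precipitable water is the column-integrated vapour mass per unit area: PW = (1/g) Σ q̄ Δp, with q in kg/kg and Δp in Pa (1 kg/m² of water = 1 mm).
Layer 1020–910 hPa: Δp = 110 hPa = 11000 Pa, q̄ = 0.013 kg/kg → 0.013 × 11000 / 9.8 = 14.59 mm
Layer 910–580 hPa: Δp = 330 hPa = 33000 Pa, q̄ = 0.006 kg/kg → 0.006 × 33000 / 9.8 = 20.20 mm
Layer 580–350 hPa: Δp = 230 hPa = 23000 Pa, q̄ = 0.0028 kg/kg → 0.0028 × 23000 / 9.8 = 6.57 mm
PW = 14.59 + 20.20 + 6.57 = 41.36 ≈ 41.4 mm.

PW ≈ 41.4 mm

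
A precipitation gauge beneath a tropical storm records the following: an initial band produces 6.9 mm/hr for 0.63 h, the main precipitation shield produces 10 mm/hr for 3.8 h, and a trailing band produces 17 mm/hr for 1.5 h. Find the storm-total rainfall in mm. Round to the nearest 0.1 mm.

Total = Σ Rᵢ Δtᵢ = 6.9 × 0.63 + 10 × 3.8 + 17 × 1.5
      = 4.347 + 38 + 25.5 = 67.8 mm.

total ≈ 67.8 mm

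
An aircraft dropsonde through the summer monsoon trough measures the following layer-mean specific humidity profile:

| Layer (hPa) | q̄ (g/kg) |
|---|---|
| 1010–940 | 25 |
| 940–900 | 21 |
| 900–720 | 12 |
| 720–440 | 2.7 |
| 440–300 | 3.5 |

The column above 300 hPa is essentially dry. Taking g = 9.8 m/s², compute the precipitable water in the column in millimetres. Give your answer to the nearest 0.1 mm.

Precipitable water is the column-integrated vapour mass per unit area: PW = (1/g) Σ q̄ Δp, with q in kg/kg and Δp in Pa (1 kg/m² of water = 1 mm).
Layer 1010–940 hPa: Δp = 70 hPa = 7000 Pa, q̄ = 0.025 kg/kg → 0.025 × 7000 / 9.8 = 17.86 mm
Layer 940–900 hPa: Δp = 40 hPa = 4000 Pa, q̄ = 0.021 kg/kg → 0.021 × 4000 / 9.8 = 8.57 mm
Layer 900–720 hPa: Δp = 180 hPa = 18000 Pa, q̄ = 0.012 kg/kg → 0.012 × 18000 / 9.8 = 22.04 mm
Layer 720–440 hPa: Δp = 280 hPa = 28000 Pa, q̄ = 0.0027 kg/kg → 0.0027 × 28000 / 9.8 = 7.71 mm
Layer 440–300 hPa: Δp = 140 hPa = 14000 Pa, q̄ = 0.0035 kg/kg → 0.0035 × 14000 / 9.8 = 5.00 mm
PW = 17.86 + 8.57 + 22.04 + 7.71 + 5.00 = 61.18 ≈ 61.2 mm.

PW ≈ 61.2 mm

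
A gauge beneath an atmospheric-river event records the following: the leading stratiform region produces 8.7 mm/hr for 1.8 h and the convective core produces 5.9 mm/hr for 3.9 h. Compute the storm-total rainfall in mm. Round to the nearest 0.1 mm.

total ≈ 38.7 mm

Total = Σ Rᵢ Δtᵢ = 8.7 × 1.8 + 5.9 × 3.9
      = 15.66 + 23.01 = 38.7 mm.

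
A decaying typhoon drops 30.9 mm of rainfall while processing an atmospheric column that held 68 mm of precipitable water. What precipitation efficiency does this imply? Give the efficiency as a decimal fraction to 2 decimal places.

ε ≈ 0.45

ε = rainfall / PW = 30.9 / 68 = 0.45.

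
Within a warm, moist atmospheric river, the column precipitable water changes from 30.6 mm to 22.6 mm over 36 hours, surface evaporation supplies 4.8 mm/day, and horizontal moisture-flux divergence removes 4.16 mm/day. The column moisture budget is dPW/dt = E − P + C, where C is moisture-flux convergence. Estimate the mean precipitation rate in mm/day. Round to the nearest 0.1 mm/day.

P ≈ 6.0 mm/day

dPW/dt = (22.6 − 30.6) mm / (36/24 day) = -5.333 mm/day.
P = E + C − dPW/dt = 4.8 + (-4.16) − (-5.333) = 6.0 mm/day.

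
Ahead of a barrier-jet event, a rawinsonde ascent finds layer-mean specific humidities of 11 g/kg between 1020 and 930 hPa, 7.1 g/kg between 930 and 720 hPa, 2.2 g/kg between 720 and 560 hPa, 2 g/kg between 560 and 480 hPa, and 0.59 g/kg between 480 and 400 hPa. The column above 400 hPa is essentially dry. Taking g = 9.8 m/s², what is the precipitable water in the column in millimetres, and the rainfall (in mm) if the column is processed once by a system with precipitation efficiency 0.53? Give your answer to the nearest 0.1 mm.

PW ≈ 31.0 mm; rainfall ≈ 16.4 mm

Precipitable water is the column-integrated vapour mass per unit area: PW = (1/g) Σ q̄ Δp, with q in kg/kg and Δp in Pa (1 kg/m² of water = 1 mm).
Layer 1020–930 hPa: Δp = 90 hPa = 9000 Pa, q̄ = 0.011 kg/kg → 0.011 × 9000 / 9.8 = 10.10 mm
Layer 930–720 hPa: Δp = 210 hPa = 21000 Pa, q̄ = 0.0071 kg/kg → 0.0071 × 21000 / 9.8 = 15.21 mm
Layer 720–560 hPa: Δp = 160 hPa = 16000 Pa, q̄ = 0.0022 kg/kg → 0.0022 × 16000 / 9.8 = 3.59 mm
Layer 560–480 hPa: Δp = 80 hPa = 8000 Pa, q̄ = 0.002 kg/kg → 0.002 × 8000 / 9.8 = 1.63 mm
Layer 480–400 hPa: Δp = 80 hPa = 8000 Pa, q̄ = 0.00059 kg/kg → 0.00059 × 8000 / 9.8 = 0.48 mm
PW = 10.10 + 15.21 + 3.59 + 1.63 + 0.48 = 31.01 ≈ 31.0 mm.
Rainfall = ε × PW = 0.53 × 31.0 = 16.4 mm.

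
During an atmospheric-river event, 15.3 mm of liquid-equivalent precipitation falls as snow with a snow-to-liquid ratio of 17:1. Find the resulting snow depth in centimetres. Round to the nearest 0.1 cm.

Snow depth = liquid × ratio = 15.3 mm × 17 = 260.1 mm = 26.0 cm.

snow depth ≈ 26.0 cm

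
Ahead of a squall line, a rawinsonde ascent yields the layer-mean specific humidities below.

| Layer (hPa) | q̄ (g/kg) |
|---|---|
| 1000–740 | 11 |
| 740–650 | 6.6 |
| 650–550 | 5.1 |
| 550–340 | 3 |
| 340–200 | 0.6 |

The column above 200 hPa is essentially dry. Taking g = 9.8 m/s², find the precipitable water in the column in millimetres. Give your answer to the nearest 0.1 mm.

Precipitable water is the column-integrated vapour mass per unit area: PW = (1/g) Σ q̄ Δp, with q in kg/kg and Δp in Pa (1 kg/m² of water = 1 mm).
Layer 1000–740 hPa: Δp = 260 hPa = 26000 Pa, q̄ = 0.011 kg/kg → 0.011 × 26000 / 9.8 = 29.18 mm
Layer 740–650 hPa: Δp = 90 hPa = 9000 Pa, q̄ = 0.0066 kg/kg → 0.0066 × 9000 / 9.8 = 6.06 mm
Layer 650–550 hPa: Δp = 100 hPa = 10000 Pa, q̄ = 0.0051 kg/kg → 0.0051 × 10000 / 9.8 = 5.20 mm
Layer 550–340 hPa: Δp = 210 hPa = 21000 Pa, q̄ = 0.003 kg/kg → 0.003 × 21000 / 9.8 = 6.43 mm
Layer 340–200 hPa: Δp = 140 hPa = 14000 Pa, q̄ = 0.0006 kg/kg → 0.0006 × 14000 / 9.8 = 0.86 mm
PW = 29.18 + 6.06 + 5.20 + 6.43 + 0.86 = 47.73 ≈ 47.7 mm.

PW ≈ 47.7 mm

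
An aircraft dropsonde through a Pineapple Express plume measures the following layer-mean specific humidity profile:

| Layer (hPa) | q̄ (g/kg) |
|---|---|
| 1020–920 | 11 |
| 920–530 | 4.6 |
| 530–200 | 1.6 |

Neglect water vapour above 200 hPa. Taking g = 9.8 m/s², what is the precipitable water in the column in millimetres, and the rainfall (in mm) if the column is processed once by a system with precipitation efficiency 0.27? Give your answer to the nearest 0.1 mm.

PW ≈ 34.9 mm; rainfall ≈ 9.4 mm

Precipitable water is the column-integrated vapour mass per unit area: PW = (1/g) Σ q̄ Δp, with q in kg/kg and Δp in Pa (1 kg/m² of water = 1 mm).
Layer 1020–920 hPa: Δp = 100 hPa = 10000 Pa, q̄ = 0.011 kg/kg → 0.011 × 10000 / 9.8 = 11.22 mm
Layer 920–530 hPa: Δp = 390 hPa = 39000 Pa, q̄ = 0.0046 kg/kg → 0.0046 × 39000 / 9.8 = 18.31 mm
Layer 530–200 hPa: Δp = 330 hPa = 33000 Pa, q̄ = 0.0016 kg/kg → 0.0016 × 33000 / 9.8 = 5.39 mm
PW = 11.22 + 18.31 + 5.39 = 34.92 ≈ 34.9 mm.
Rainfall = ε × PW = 0.27 × 34.9 = 9.4 mm.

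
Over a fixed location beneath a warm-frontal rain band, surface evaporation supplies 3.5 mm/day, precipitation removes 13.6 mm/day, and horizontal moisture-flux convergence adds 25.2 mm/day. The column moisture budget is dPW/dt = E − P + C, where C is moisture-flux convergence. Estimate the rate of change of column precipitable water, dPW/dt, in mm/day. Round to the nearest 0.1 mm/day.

dPW/dt = E − P + C = 3.5 − 13.6 + (25.2) = 15.1 mm/day.

dPW/dt ≈ 15.1 mm/day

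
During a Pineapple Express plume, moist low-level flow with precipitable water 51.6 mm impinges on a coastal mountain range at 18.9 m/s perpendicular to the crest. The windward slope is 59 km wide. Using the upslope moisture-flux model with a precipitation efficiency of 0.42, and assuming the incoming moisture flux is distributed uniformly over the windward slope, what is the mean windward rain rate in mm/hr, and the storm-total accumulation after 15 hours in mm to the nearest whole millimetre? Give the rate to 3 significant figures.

R ≈ 25.0 mm/hr; total ≈ 375 mm

Incoming column moisture flux per unit ridge length: F = V × PW = 18.9 × 51.6 = 975.24 mm·m/s.
Spread over the 59 km slope with efficiency ε = 0.42: R = ε·F/W = 0.42 × 975.24 / 59000 m = 6.942e-03 mm/s.
R = 6.942e-03 × 3600 = 25.0 mm/hr.
Over 15 h: total = 25.0 × 15 = 375 mm.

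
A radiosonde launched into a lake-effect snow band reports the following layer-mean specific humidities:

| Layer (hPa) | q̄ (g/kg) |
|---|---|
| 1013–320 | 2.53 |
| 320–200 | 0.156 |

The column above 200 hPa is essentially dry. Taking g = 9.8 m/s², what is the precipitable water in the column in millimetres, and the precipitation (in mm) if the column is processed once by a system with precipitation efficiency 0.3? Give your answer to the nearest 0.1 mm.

Precipitable water is the column-integrated vapour mass per unit area: PW = (1/g) Σ q̄ Δp, with q in kg/kg and Δp in Pa (1 kg/m² of water = 1 mm).
Layer 1013–320 hPa: Δp = 693 hPa = 69300 Pa, q̄ = 0.00253 kg/kg → 0.00253 × 69300 / 9.8 = 17.89 mm
Layer 320–200 hPa: Δp = 120 hPa = 12000 Pa, q̄ = 0.000156 kg/kg → 0.000156 × 12000 / 9.8 = 0.19 mm
PW = 17.89 + 0.19 = 18.08 ≈ 18.1 mm.
Precipitation = ε × PW = 0.3 × 18.1 = 5.4 mm.

PW ≈ 18.1 mm; precipitation ≈ 5.4 mm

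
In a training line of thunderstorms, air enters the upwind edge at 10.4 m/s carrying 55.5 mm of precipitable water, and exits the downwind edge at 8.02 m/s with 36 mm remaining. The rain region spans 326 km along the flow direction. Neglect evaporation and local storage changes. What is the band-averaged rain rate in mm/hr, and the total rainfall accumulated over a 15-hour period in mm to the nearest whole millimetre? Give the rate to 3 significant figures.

R ≈ 3.19 mm/hr; total ≈ 48 mm

Column moisture flux per unit crosswind length is F = V × PW.
Inflow: F_in = 10.4 × 55.5 = 577.2 mm·m/s
Outflow: F_out = 8.02 × 36 = 288.72 mm·m/s
Steady-state rate R = (F_in − F_out)/L = (577.2 − 288.72) / 326000 m = 8.849e-04 mm/s.
R = 8.849e-04 × 3600 = 3.19 mm/hr.
Over 15 h: total = 3.19 × 15 = 47.85 ≈ 48 mm.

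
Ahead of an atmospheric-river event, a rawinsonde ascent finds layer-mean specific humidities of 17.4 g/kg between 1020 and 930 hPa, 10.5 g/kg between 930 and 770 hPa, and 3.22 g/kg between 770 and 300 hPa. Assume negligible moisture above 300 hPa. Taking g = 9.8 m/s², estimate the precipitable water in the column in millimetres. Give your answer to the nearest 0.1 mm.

PW ≈ 48.6 mm

Precipitable water is the column-integrated vapour mass per unit area: PW = (1/g) Σ q̄ Δp, with q in kg/kg and Δp in Pa (1 kg/m² of water = 1 mm).
Layer 1020–930 hPa: Δp = 90 hPa = 9000 Pa, q̄ = 0.0174 kg/kg → 0.0174 × 9000 / 9.8 = 15.98 mm
Layer 930–770 hPa: Δp = 160 hPa = 16000 Pa, q̄ = 0.0105 kg/kg → 0.0105 × 16000 / 9.8 = 17.14 mm
Layer 770–300 hPa: Δp = 470 hPa = 47000 Pa, q̄ = 0.00322 kg/kg → 0.00322 × 47000 / 9.8 = 15.44 mm
PW = 15.98 + 17.14 + 15.44 = 48.56 ≈ 48.6 mm.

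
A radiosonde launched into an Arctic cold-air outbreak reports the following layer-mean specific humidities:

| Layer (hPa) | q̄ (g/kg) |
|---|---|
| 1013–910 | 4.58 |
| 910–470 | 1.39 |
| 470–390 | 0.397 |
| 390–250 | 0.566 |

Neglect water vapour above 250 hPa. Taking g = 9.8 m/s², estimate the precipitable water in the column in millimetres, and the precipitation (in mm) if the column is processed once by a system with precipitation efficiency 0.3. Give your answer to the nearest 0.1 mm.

Precipitable water is the column-integrated vapour mass per unit area: PW = (1/g) Σ q̄ Δp, with q in kg/kg and Δp in Pa (1 kg/m² of water = 1 mm).
Layer 1013–910 hPa: Δp = 103 hPa = 10300 Pa, q̄ = 0.00458 kg/kg → 0.00458 × 10300 / 9.8 = 4.81 mm
Layer 910–470 hPa: Δp = 440 hPa = 44000 Pa, q̄ = 0.00139 kg/kg → 0.00139 × 44000 / 9.8 = 6.24 mm
Layer 470–390 hPa: Δp = 80 hPa = 8000 Pa, q̄ = 0.000397 kg/kg → 0.000397 × 8000 / 9.8 = 0.32 mm
Layer 390–250 hPa: Δp = 140 hPa = 14000 Pa, q̄ = 0.000566 kg/kg → 0.000566 × 14000 / 9.8 = 0.81 mm
PW = 4.81 + 6.24 + 0.32 + 0.81 = 12.18 ≈ 12.2 mm.
Precipitation = ε × PW = 0.3 × 12.2 = 3.7 mm.

PW ≈ 12.2 mm; precipitation ≈ 3.7 mm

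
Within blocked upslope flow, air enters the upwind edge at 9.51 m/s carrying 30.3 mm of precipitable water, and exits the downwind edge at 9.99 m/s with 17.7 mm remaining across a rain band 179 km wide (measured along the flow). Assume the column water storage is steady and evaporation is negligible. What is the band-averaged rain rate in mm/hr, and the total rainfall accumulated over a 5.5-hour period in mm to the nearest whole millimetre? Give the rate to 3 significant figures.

R ≈ 2.24 mm/hr; total ≈ 12 mm

Column moisture flux per unit crosswind length is F = V × PW.
Inflow: F_in = 9.51 × 30.3 = 288.153 mm·m/s
Outflow: F_out = 9.99 × 17.7 = 176.823 mm·m/s
Steady-state rate R = (F_in − F_out)/L = (288.153 − 176.823) / 179000 m = 6.220e-04 mm/s.
R = 6.220e-04 × 3600 = 2.24 mm/hr.
Over 5.5 h: total = 2.24 × 5.5 = 12.32 ≈ 12 mm.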